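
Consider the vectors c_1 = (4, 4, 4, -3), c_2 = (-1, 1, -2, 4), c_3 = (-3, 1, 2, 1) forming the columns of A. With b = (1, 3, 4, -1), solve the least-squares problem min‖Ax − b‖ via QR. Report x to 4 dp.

q_1 = c_1/‖c_1‖ = (4, 4, 4, -3)/7.5498 = (0.5298, 0.5298, 0.5298, -0.3974).
r_{12} = q_1·c_2 = -2.6491.
u_2 = c_2 + 2.6491·q_1 = (0.4035, 2.4035, -0.5965, 2.9474).
‖u_2‖ = 3.8707, so q_2 = (0.1042, 0.6209, -0.1541, 0.7615).
r_{13} = q_1·c_3 = -0.3974; r_{23} = q_2·c_3 = 0.7615.
u_3 = c_3 + 0.3974·q_1 − 0.7615·q_2 = (-2.8689, 0.7377, 2.3279, 0.2623).
‖u_3‖ = 3.7765, so q_3 = (-0.7596, 0.1953, 0.6164, 0.0695).
Qᵀb = (4.6359, 0.5892, 2.2225).
Back-substitute: x_3 = 2.2225/3.7765 = 0.5885.
x_2 = (0.5892 − 0.7615·0.5885)/3.8707 = 0.0365.
x_1 = (4.6359 + 2.6491·0.0365 + 0.3974·0.5885)/7.5498 = 0.6578.

x = (0.6578, 0.0365, 0.5885)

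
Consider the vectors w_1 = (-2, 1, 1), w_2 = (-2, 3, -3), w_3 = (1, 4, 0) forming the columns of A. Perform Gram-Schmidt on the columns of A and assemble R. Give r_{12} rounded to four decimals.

q_1 = w_1/‖w_1‖ = (-2, 1, 1)/2.4495 = (-0.8165, 0.4082, 0.4082).
r_{12} = q_1·w_2 = 1.6330.

r_{12} = 1.6330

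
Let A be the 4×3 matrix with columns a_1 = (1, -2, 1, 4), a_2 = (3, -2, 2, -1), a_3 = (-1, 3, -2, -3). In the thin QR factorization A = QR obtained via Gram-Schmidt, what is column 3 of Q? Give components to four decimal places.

q_3 = (0.7047, 0.5297, -0.4294, 0.1960)

a_1 = (1, -2, 1, 4); ‖a_1‖ = 4.6904, so q_1 = (0.2132, -0.4264, 0.2132, 0.8528).
q_1·a_2 = 0.2132·3 + (-0.4264)·(-2) + 0.2132·2 + 0.8528·(-1) = 1.0660.
u_2 = a_2 − 1.0660·q_1 = (2.7727, -1.5455, 1.7727, -1.9091).
‖u_2‖ = 4.1065, so q_2 = (0.6752, -0.3763, 0.4317, -0.4649).
q_1·a_3 = 0.2132·(-1) + (-0.4264)·3 + 0.2132·(-2) + 0.8528·(-3) = -4.4772; q_2·a_3 = 0.6752·(-1) + (-0.3763)·3 + 0.4317·(-2) + (-0.4649)·(-3) = -1.2729.
u_3 = a_3 + 4.4772·q_1 + 1.2729·q_2 = (0.8140, 0.6119, -0.4960, 0.2264).
‖u_3‖ = 1.1551, so q_3 = (0.7047, 0.5297, -0.4294, 0.1960).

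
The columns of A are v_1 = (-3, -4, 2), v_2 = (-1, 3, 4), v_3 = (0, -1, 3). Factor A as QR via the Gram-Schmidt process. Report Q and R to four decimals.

e_1 = v_1/‖v_1‖ = (-3, -4, 2)/5.3852 = (-0.5571, -0.7428, 0.3714).
r_{12} = e_1·v_2 = -0.1857.
u_2 = v_2 + 0.1857·e_1 = (-1.1034, 2.8621, 4.0690).
‖u_2‖ = 5.0956, so e_2 = (-0.2165, 0.5617, 0.7985).
r_{13} = e_1·v_3 = 1.8570; r_{23} = e_2·v_3 = 1.8339.
u_3 = v_3 − 1.8570·e_1 − 1.8339·e_2 = (1.4316, -0.6507, 0.8459).
‖u_3‖ = 1.7857, so e_3 = (0.8017, -0.3644, 0.4737).

Q = [[-0.5571, -0.2165, 0.8017], [-0.7428, 0.5617, -0.3644], [0.3714, 0.7985, 0.4737]], R = [[5.3852, -0.1857, 1.8570], [0.0000, 5.0956, 1.8339], [0.0000, 0.0000, 1.7857]]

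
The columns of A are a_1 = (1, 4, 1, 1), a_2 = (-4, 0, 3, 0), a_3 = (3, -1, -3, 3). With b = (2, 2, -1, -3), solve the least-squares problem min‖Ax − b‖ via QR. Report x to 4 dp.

x = (0.1913, -1.3152, -1.0510)

q_1 = a_1/‖a_1‖ = (1, 4, 1, 1)/4.3589 = (0.2294, 0.9177, 0.2294, 0.2294).
r_{12} = q_1·a_2 = -0.2294.
u_2 = a_2 + 0.2294·q_1 = (-3.9474, 0.2105, 3.0526, 0.0526).
‖u_2‖ = 4.9947, so q_2 = (-0.7903, 0.0421, 0.6112, 0.0105).
r_{13} = q_1·a_3 = -0.2294; r_{23} = q_2·a_3 = -4.2150.
u_3 = a_3 + 0.2294·q_1 + 4.2150·q_2 = (-0.2785, -0.6118, -0.3713, 3.0970).
‖u_3‖ = 3.1908, so q_3 = (-0.0873, -0.1917, -0.1164, 0.9706).
Qᵀb = (1.3765, -2.1391, -3.3535).
Back-substitute: x_3 = -3.3535/3.1908 = -1.0510.
x_2 = (-2.1391 + 4.2150·(-1.0510))/4.9947 = -1.3152.
x_1 = (1.3765 + 0.2294·(-1.3152) + 0.2294·(-1.0510))/4.3589 = 0.1913.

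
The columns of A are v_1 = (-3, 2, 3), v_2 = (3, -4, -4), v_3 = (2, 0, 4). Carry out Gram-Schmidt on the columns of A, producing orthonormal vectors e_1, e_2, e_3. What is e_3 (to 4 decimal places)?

e_1 = v_1/‖v_1‖ = (-3, 2, 3)/4.6904 = (-0.6396, 0.4264, 0.6396).
r_{12} = e_1·v_2 = -6.1828.
u_2 = v_2 + 6.1828·e_1 = (-0.9545, -1.3636, -0.0455).
‖u_2‖ = 1.6652, so e_2 = (-0.5732, -0.8189, -0.0273).
r_{13} = e_1·v_3 = 1.2792; r_{23} = e_2·v_3 = -1.2557.
u_3 = v_3 − 1.2792·e_1 + 1.2557·e_2 = (2.0984, -1.5738, 3.1475).
‖u_3‖ = 4.0972, so e_3 = (0.5121, -0.3841, 0.7682).

e_3 = (0.5121, -0.3841, 0.7682)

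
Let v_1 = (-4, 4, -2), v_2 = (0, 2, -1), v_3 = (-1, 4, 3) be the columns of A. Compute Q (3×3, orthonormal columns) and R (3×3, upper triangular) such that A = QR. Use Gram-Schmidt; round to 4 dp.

Q = [[-0.6667, 0.7454, 0.0000], [0.6667, 0.5963, 0.4472], [-0.3333, -0.2981, 0.8944]], R = [[6.0000, 1.6667, 2.3333], [0.0000, 1.4907, 0.7454], [0.0000, 0.0000, 4.4721]]

q_1 = v_1/‖v_1‖ = (-4, 4, -2)/6.0000 = (-0.6667, 0.6667, -0.3333).
r_{12} = q_1·v_2 = 1.6667.
u_2 = v_2 − 1.6667·q_1 = (1.1111, 0.8889, -0.4444).
‖u_2‖ = 1.4907, so q_2 = (0.7454, 0.5963, -0.2981).
r_{13} = q_1·v_3 = 2.3333; r_{23} = q_2·v_3 = 0.7454.
u_3 = v_3 − 2.3333·q_1 − 0.7454·q_2 = (0.0000, 2.0000, 4.0000).
‖u_3‖ = 4.4721, so q_3 = (0.0000, 0.4472, 0.8944).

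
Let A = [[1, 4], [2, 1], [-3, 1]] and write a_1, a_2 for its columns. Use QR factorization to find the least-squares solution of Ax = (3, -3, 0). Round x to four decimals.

x = (-0.3333, 0.5556)

a_1 = (1, 2, -3); ‖a_1‖ = 3.7417, so e_1 = (0.2673, 0.5345, -0.8018).
e_1·a_2 = 0.2673·4 + 0.5345·1 + (-0.8018)·1 = 0.8018.
u_2 = a_2 − 0.8018·e_1 = (3.7857, 0.5714, 1.6429).
‖u_2‖ = 4.1662, so e_2 = (0.9087, 0.1372, 0.3943).
Qᵀb = (-0.8018, 2.3146).
Back-substitute: x_2 = 2.3146/4.1662 = 0.5556.
x_1 = (-0.8018 − 0.8018·0.5556)/3.7417 = -0.3333.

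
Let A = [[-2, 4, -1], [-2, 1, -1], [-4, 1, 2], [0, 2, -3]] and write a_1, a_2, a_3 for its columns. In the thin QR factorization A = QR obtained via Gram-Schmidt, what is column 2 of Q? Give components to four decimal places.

a_1 = (-2, -2, -4, 0); ‖a_1‖ = 4.8990, so e_1 = (-0.4082, -0.4082, -0.8165, 0.0000).
e_1·a_2 = (-0.4082)·4 + (-0.4082)·1 + (-0.8165)·1 + 0.0000·2 = -2.8577.
u_2 = a_2 + 2.8577·e_1 = (2.8333, -0.1667, -1.3333, 2.0000).
‖u_2‖ = 3.7193, so e_2 = (0.7618, -0.0448, -0.3585, 0.5377).

e_2 = (0.7618, -0.0448, -0.3585, 0.5377)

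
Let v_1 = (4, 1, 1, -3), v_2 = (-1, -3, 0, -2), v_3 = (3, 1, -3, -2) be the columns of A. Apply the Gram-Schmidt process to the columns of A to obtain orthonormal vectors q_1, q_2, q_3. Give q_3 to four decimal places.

q_3 = (0.1487, 0.0297, -0.9813, -0.1189)

q_1 = v_1/‖v_1‖ = (4, 1, 1, -3)/5.1962 = (0.7698, 0.1925, 0.1925, -0.5774).
r_{12} = q_1·v_2 = -0.1925.
u_2 = v_2 + 0.1925·q_1 = (-0.8519, -2.9630, 0.0370, -2.1111).
‖u_2‖ = 3.7367, so q_2 = (-0.2280, -0.7929, 0.0099, -0.5650).
r_{13} = q_1·v_3 = 3.0792; r_{23} = q_2·v_3 = -0.3766.
u_3 = v_3 − 3.0792·q_1 + 0.3766·q_2 = (0.5438, 0.1088, -3.5889, -0.4350).
‖u_3‖ = 3.6574, so q_3 = (0.1487, 0.0297, -0.9813, -0.1189).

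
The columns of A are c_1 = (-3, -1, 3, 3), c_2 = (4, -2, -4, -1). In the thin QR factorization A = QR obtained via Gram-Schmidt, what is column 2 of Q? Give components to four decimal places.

e_2 = (0.3449, -0.7551, -0.3449, 0.4381)

c_1 = (-3, -1, 3, 3); ‖c_1‖ = 5.2915, so e_1 = (-0.5669, -0.1890, 0.5669, 0.5669).
e_1·c_2 = (-0.5669)·4 + (-0.1890)·(-2) + 0.5669·(-4) + 0.5669·(-1) = -4.7246.
u_2 = c_2 + 4.7246·e_1 = (1.3214, -2.8929, -1.3214, 1.6786).
‖u_2‖ = 3.8313, so e_2 = (0.3449, -0.7551, -0.3449, 0.4381).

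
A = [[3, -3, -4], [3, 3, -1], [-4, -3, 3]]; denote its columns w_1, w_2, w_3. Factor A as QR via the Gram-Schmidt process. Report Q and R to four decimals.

Q = [[0.5145, -0.8507, 0.1078], [0.5145, 0.4068, 0.7548], [-0.6860, -0.3329, 0.6470]], R = [[5.8310, 2.0580, -4.6305], [0.0000, 4.7712, 1.9973], [0.0000, 0.0000, 0.7548]]

w_1 = (3, 3, -4); ‖w_1‖ = 5.8310, so e_1 = (0.5145, 0.5145, -0.6860).
e_1·w_2 = 0.5145·(-3) + 0.5145·3 + (-0.6860)·(-3) = 2.0580.
u_2 = w_2 − 2.0580·e_1 = (-4.0588, 1.9412, -1.5882).
‖u_2‖ = 4.7712, so e_2 = (-0.8507, 0.4068, -0.3329).
e_1·w_3 = 0.5145·(-4) + 0.5145·(-1) + (-0.6860)·3 = -4.6305; e_2·w_3 = (-0.8507)·(-4) + 0.4068·(-1) + (-0.3329)·3 = 1.9973.
u_3 = w_3 + 4.6305·e_1 − 1.9973·e_2 = (0.0814, 0.5698, 0.4884).
‖u_3‖ = 0.7548, so e_3 = (0.1078, 0.7548, 0.6470).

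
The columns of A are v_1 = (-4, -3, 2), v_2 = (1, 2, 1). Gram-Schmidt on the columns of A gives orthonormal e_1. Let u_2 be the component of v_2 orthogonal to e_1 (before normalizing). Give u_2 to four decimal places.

v_1 = (-4, -3, 2); ‖v_1‖ = 5.3852, so e_1 = (-0.7428, -0.5571, 0.3714).
e_1·v_2 = (-0.7428)·1 + (-0.5571)·2 + 0.3714·1 = -1.4856.
u_2 = v_2 + 1.4856·e_1 = (-0.1034, 1.1724, 1.5517).

u_2 = (-0.1034, 1.1724, 1.5517)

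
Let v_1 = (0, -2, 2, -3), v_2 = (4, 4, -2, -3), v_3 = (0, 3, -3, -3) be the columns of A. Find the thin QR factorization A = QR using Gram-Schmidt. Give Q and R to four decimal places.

e_1 = v_1/‖v_1‖ = (0, -2, 2, -3)/4.1231 = (0.0000, -0.4851, 0.4851, -0.7276).
r_{12} = e_1·v_2 = -0.7276.
u_2 = v_2 + 0.7276·e_1 = (4.0000, 3.6471, -1.6471, -3.5294).
‖u_2‖ = 6.6686, so e_2 = (0.5998, 0.5469, -0.2470, -0.5293).
r_{13} = e_1·v_3 = -0.7276; r_{23} = e_2·v_3 = 3.9694.
u_3 = v_3 + 0.7276·e_1 − 3.9694·e_2 = (-2.3810, 0.4762, -1.6667, -1.4286).
‖u_3‖ = 3.2733, so e_3 = (-0.7274, 0.1455, -0.5092, -0.4364).

Q = [[0.0000, 0.5998, -0.7274], [-0.4851, 0.5469, 0.1455], [0.4851, -0.2470, -0.5092], [-0.7276, -0.5293, -0.4364]], R = [[4.1231, -0.7276, -0.7276], [0.0000, 6.6686, 3.9694], [0.0000, 0.0000, 3.2733]]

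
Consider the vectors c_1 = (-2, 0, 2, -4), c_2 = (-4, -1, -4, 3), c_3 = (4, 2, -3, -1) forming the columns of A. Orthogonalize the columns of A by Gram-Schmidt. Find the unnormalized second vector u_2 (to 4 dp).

e_1 = c_1/‖c_1‖ = (-2, 0, 2, -4)/4.8990 = (-0.4082, 0.0000, 0.4082, -0.8165).
r_{12} = e_1·c_2 = -2.4495.
u_2 = c_2 + 2.4495·e_1 = (-5.0000, -1.0000, -3.0000, 1.0000).

u_2 = (-5.0000, -1.0000, -3.0000, 1.0000)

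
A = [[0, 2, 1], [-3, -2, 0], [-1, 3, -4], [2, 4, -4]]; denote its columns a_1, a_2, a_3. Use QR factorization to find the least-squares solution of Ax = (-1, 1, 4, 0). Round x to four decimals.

a_1 = (0, -3, -1, 2); ‖a_1‖ = 3.7417, so e_1 = (0.0000, -0.8018, -0.2673, 0.5345).
e_1·a_2 = 0.0000·2 + (-0.8018)·(-2) + (-0.2673)·3 + 0.5345·4 = 2.9399.
u_2 = a_2 − 2.9399·e_1 = (2.0000, 0.3571, 3.7857, 2.4286).
‖u_2‖ = 4.9353, so e_2 = (0.4052, 0.0724, 0.7671, 0.4921).
e_1·a_3 = 0.0000·1 + (-0.8018)·0 + (-0.2673)·(-4) + 0.5345·(-4) = -1.0690; e_2·a_3 = 0.4052·1 + 0.0724·0 + 0.7671·(-4) + 0.4921·(-4) = -4.6314.
u_3 = a_3 + 1.0690·e_1 + 4.6314·e_2 = (2.8768, -0.5220, -0.7331, -1.1496).
‖u_3‖ = 3.2261, so e_3 = (0.8917, -0.1618, -0.2273, -0.3563).
Qᵀb = (-1.8708, 2.7354, -1.9626).
Back-substitute: x_3 = -1.9626/3.2261 = -0.6083.
x_2 = (2.7354 + 4.6314·(-0.6083))/4.9353 = -0.0166.
x_1 = (-1.8708 − 2.9399·(-0.0166) + 1.0690·(-0.6083))/3.7417 = -0.6607.

x = (-0.6607, -0.0166, -0.6083)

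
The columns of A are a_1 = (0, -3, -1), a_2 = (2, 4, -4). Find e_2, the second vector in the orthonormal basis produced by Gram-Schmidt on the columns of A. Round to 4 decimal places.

e_2 = (0.3676, 0.2941, -0.8823)

e_1 = a_1/‖a_1‖ = (0, -3, -1)/3.1623 = (0.0000, -0.9487, -0.3162).
r_{12} = e_1·a_2 = -2.5298.
u_2 = a_2 + 2.5298·e_1 = (2.0000, 1.6000, -4.8000).
‖u_2‖ = 5.4406, so e_2 = (0.3676, 0.2941, -0.8823).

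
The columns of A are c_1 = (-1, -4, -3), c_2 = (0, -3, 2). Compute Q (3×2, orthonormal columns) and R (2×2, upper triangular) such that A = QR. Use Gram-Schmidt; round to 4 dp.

Q = [[-0.1961, 0.0677], [-0.7845, -0.6094], [-0.5883, 0.7900]], R = [[5.0990, 1.1767], [0.0000, 3.4081]]

c_1 = (-1, -4, -3); ‖c_1‖ = 5.0990, so e_1 = (-0.1961, -0.7845, -0.5883).
e_1·c_2 = (-0.1961)·0 + (-0.7845)·(-3) + (-0.5883)·2 = 1.1767.
u_2 = c_2 − 1.1767·e_1 = (0.2308, -2.0769, 2.6923).
‖u_2‖ = 3.4081, so e_2 = (0.0677, -0.6094, 0.7900).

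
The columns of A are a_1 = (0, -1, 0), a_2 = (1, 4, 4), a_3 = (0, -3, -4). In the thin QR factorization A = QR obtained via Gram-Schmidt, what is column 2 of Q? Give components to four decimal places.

e_2 = (0.2425, 0.0000, 0.9701)

a_1 = (0, -1, 0); ‖a_1‖ = 1.0000, so e_1 = (0.0000, -1.0000, 0.0000).
e_1·a_2 = 0.0000·1 + (-1.0000)·4 + 0.0000·4 = -4.0000.
u_2 = a_2 + 4.0000·e_1 = (1.0000, 0.0000, 4.0000).
‖u_2‖ = 4.1231, so e_2 = (0.2425, 0.0000, 0.9701).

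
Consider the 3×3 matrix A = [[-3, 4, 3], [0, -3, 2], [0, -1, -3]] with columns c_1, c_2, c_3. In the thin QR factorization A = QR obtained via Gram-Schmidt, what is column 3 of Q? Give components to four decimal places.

e_3 = (0.0000, 0.3162, -0.9487)

e_1 = c_1/‖c_1‖ = (-3, 0, 0)/3.0000 = (-1.0000, 0.0000, 0.0000).
r_{12} = e_1·c_2 = -4.0000.
u_2 = c_2 + 4.0000·e_1 = (0.0000, -3.0000, -1.0000).
‖u_2‖ = 3.1623, so e_2 = (0.0000, -0.9487, -0.3162).
r_{13} = e_1·c_3 = -3.0000; r_{23} = e_2·c_3 = -0.9487.
u_3 = c_3 + 3.0000·e_1 + 0.9487·e_2 = (0.0000, 1.1000, -3.3000).
‖u_3‖ = 3.4785, so e_3 = (0.0000, 0.3162, -0.9487).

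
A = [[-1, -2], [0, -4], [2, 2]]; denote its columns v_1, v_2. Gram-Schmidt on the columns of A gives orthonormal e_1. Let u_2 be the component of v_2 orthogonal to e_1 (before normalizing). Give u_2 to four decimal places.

u_2 = (-0.8000, -4.0000, -0.4000)

v_1 = (-1, 0, 2); ‖v_1‖ = 2.2361, so e_1 = (-0.4472, 0.0000, 0.8944).
e_1·v_2 = (-0.4472)·(-2) + 0.0000·(-4) + 0.8944·2 = 2.6833.
u_2 = v_2 − 2.6833·e_1 = (-0.8000, -4.0000, -0.4000).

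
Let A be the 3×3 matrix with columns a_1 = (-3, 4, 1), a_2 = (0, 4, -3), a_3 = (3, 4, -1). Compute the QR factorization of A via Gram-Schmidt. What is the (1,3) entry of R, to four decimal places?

e_1 = a_1/‖a_1‖ = (-3, 4, 1)/5.0990 = (-0.5883, 0.7845, 0.1961).
r_{13} = e_1·a_3 = 1.1767.

r_{13} = 1.1767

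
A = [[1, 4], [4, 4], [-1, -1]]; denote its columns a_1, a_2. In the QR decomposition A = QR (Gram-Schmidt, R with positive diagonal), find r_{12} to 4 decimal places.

r_{12} = 4.9497

a_1 = (1, 4, -1); ‖a_1‖ = 4.2426, so e_1 = (0.2357, 0.9428, -0.2357).
r_{12} = e_1·a_2 = 4.9497.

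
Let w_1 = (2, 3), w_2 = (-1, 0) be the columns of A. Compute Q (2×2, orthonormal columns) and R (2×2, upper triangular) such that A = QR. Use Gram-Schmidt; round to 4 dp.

Q = [[0.5547, -0.8321], [0.8321, 0.5547]], R = [[3.6056, -0.5547], [0.0000, 0.8321]]

w_1 = (2, 3); ‖w_1‖ = 3.6056, so e_1 = (0.5547, 0.8321).
e_1·w_2 = 0.5547·(-1) + 0.8321·0 = -0.5547.
u_2 = w_2 + 0.5547·e_1 = (-0.6923, 0.4615).
‖u_2‖ = 0.8321, so e_2 = (-0.8321, 0.5547).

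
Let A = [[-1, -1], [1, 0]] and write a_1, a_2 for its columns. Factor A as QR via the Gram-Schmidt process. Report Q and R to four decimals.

Q = [[-0.7071, -0.7071], [0.7071, -0.7071]], R = [[1.4142, 0.7071], [0.0000, 0.7071]]

e_1 = a_1/‖a_1‖ = (-1, 1)/1.4142 = (-0.7071, 0.7071).
r_{12} = e_1·a_2 = 0.7071.
u_2 = a_2 − 0.7071·e_1 = (-0.5000, -0.5000).
‖u_2‖ = 0.7071, so e_2 = (-0.7071, -0.7071).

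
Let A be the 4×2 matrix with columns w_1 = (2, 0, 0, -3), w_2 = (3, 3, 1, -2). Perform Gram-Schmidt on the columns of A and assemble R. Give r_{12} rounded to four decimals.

r_{12} = 3.3282

q_1 = w_1/‖w_1‖ = (2, 0, 0, -3)/3.6056 = (0.5547, 0.0000, 0.0000, -0.8321).
r_{12} = q_1·w_2 = 3.3282.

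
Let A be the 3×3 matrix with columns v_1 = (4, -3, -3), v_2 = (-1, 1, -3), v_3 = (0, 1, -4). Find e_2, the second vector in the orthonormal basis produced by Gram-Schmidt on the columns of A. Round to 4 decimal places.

e_2 = (-0.3745, 0.3566, -0.8559)

v_1 = (4, -3, -3); ‖v_1‖ = 5.8310, so e_1 = (0.6860, -0.5145, -0.5145).
e_1·v_2 = 0.6860·(-1) + (-0.5145)·1 + (-0.5145)·(-3) = 0.3430.
u_2 = v_2 − 0.3430·e_1 = (-1.2353, 1.1765, -2.8235).
‖u_2‖ = 3.2988, so e_2 = (-0.3745, 0.3566, -0.8559).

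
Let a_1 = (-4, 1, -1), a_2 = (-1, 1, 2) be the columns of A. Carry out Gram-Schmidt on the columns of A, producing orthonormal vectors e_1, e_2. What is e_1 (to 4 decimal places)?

e_1 = (-0.9428, 0.2357, -0.2357)

a_1 = (-4, 1, -1); ‖a_1‖ = 4.2426, so e_1 = (-0.9428, 0.2357, -0.2357).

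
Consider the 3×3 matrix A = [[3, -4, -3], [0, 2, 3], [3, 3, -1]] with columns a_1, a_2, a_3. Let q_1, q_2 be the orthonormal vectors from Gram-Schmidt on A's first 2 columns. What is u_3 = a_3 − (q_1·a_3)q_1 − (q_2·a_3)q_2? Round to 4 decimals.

u_3 = (0.5965, 2.0877, -0.5965)

a_1 = (3, 0, 3); ‖a_1‖ = 4.2426, so q_1 = (0.7071, 0.0000, 0.7071).
q_1·a_2 = 0.7071·(-4) + 0.0000·2 + 0.7071·3 = -0.7071.
u_2 = a_2 + 0.7071·q_1 = (-3.5000, 2.0000, 3.5000).
‖u_2‖ = 5.3385, so q_2 = (-0.6556, 0.3746, 0.6556).
q_1·a_3 = 0.7071·(-3) + 0.0000·3 + 0.7071·(-1) = -2.8284; q_2·a_3 = (-0.6556)·(-3) + 0.3746·3 + 0.6556·(-1) = 2.4351.
u_3 = a_3 + 2.8284·q_1 − 2.4351·q_2 = (0.5965, 2.0877, -0.5965).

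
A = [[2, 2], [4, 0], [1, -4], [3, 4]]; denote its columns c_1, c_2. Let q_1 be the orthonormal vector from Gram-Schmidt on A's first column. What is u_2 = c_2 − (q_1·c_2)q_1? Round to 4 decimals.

c_1 = (2, 4, 1, 3); ‖c_1‖ = 5.4772, so q_1 = (0.3651, 0.7303, 0.1826, 0.5477).
q_1·c_2 = 0.3651·2 + 0.7303·0 + 0.1826·(-4) + 0.5477·4 = 2.1909.
u_2 = c_2 − 2.1909·q_1 = (1.2000, -1.6000, -4.4000, 2.8000).

u_2 = (1.2000, -1.6000, -4.4000, 2.8000)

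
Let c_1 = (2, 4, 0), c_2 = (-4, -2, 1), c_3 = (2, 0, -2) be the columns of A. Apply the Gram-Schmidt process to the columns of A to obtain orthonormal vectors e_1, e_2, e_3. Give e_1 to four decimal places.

e_1 = (0.4472, 0.8944, 0.0000)

c_1 = (2, 4, 0); ‖c_1‖ = 4.4721, so e_1 = (0.4472, 0.8944, 0.0000).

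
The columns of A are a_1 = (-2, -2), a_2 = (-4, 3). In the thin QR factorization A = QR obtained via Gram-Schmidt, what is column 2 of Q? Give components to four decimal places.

e_2 = (-0.7071, 0.7071)

e_1 = a_1/‖a_1‖ = (-2, -2)/2.8284 = (-0.7071, -0.7071).
r_{12} = e_1·a_2 = 0.7071.
u_2 = a_2 − 0.7071·e_1 = (-3.5000, 3.5000).
‖u_2‖ = 4.9497, so e_2 = (-0.7071, 0.7071).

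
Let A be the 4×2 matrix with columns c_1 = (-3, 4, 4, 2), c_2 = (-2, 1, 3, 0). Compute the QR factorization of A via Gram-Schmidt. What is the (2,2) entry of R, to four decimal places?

c_1 = (-3, 4, 4, 2); ‖c_1‖ = 6.7082, so q_1 = (-0.4472, 0.5963, 0.5963, 0.2981).
q_1·c_2 = (-0.4472)·(-2) + 0.5963·1 + 0.5963·3 + 0.2981·0 = 3.2796.
u_2 = c_2 − 3.2796·q_1 = (-0.5333, -0.9556, 1.0444, -0.9778).
r_{22} = ‖u_2‖ = 1.8012.

r_{22} = 1.8012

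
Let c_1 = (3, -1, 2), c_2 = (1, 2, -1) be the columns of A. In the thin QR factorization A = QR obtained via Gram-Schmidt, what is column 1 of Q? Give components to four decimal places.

q_1 = (0.8018, -0.2673, 0.5345)

c_1 = (3, -1, 2); ‖c_1‖ = 3.7417, so q_1 = (0.8018, -0.2673, 0.5345).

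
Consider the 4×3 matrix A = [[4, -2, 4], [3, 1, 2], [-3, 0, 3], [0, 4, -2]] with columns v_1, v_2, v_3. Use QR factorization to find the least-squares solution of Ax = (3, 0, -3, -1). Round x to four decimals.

v_1 = (4, 3, -3, 0); ‖v_1‖ = 5.8310, so q_1 = (0.6860, 0.5145, -0.5145, 0.0000).
q_1·v_2 = 0.6860·(-2) + 0.5145·1 + (-0.5145)·0 + 0.0000·4 = -0.8575.
u_2 = v_2 + 0.8575·q_1 = (-1.4118, 1.4412, -0.4412, 4.0000).
‖u_2‖ = 4.5016, so q_2 = (-0.3136, 0.3201, -0.0980, 0.8886).
q_1·v_3 = 0.6860·4 + 0.5145·2 + (-0.5145)·3 + 0.0000·(-2) = 2.2295; q_2·v_3 = (-0.3136)·4 + 0.3201·2 + (-0.0980)·3 + 0.8886·(-2) = -2.6853.
u_3 = v_3 − 2.2295·q_1 + 2.6853·q_2 = (1.6284, 1.7126, 3.8839, 0.3861).
‖u_3‖ = 4.5627, so q_3 = (0.3569, 0.3754, 0.8512, 0.0846).
Qᵀb = (3.6015, -1.5354, -1.5676).
Back-substitute: x_3 = -1.5676/4.5627 = -0.3436.
x_2 = (-1.5354 + 2.6853·(-0.3436))/4.5016 = -0.5460.
x_1 = (3.6015 + 0.8575·(-0.5460) − 2.2295·(-0.3436))/5.8310 = 0.6687.

x = (0.6687, -0.5460, -0.3436)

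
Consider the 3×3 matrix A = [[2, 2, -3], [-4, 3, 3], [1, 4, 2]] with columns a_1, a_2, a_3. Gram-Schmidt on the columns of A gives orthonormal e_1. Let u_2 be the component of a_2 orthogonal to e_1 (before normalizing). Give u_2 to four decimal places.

u_2 = (2.3810, 2.2381, 4.1905)

e_1 = a_1/‖a_1‖ = (2, -4, 1)/4.5826 = (0.4364, -0.8729, 0.2182).
r_{12} = e_1·a_2 = -0.8729.
u_2 = a_2 + 0.8729·e_1 = (2.3810, 2.2381, 4.1905).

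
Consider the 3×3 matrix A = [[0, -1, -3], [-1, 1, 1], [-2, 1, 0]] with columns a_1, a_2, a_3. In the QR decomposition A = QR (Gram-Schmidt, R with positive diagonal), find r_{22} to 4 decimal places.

r_{22} = 1.0954

q_1 = a_1/‖a_1‖ = (0, -1, -2)/2.2361 = (0.0000, -0.4472, -0.8944).
r_{12} = q_1·a_2 = -1.3416.
u_2 = a_2 + 1.3416·q_1 = (-1.0000, 0.4000, -0.2000).
r_{22} = ‖u_2‖ = 1.0954.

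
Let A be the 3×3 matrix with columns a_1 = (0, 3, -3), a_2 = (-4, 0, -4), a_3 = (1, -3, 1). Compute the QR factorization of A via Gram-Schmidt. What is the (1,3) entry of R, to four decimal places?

r_{13} = -2.8284

a_1 = (0, 3, -3); ‖a_1‖ = 4.2426, so e_1 = (0.0000, 0.7071, -0.7071).
r_{13} = e_1·a_3 = -2.8284.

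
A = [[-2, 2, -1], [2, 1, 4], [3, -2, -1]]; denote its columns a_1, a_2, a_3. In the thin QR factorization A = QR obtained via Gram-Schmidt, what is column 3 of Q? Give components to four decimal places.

e_3 = (-0.7420, 0.2120, -0.6360)

a_1 = (-2, 2, 3); ‖a_1‖ = 4.1231, so e_1 = (-0.4851, 0.4851, 0.7276).
e_1·a_2 = (-0.4851)·2 + 0.4851·1 + 0.7276·(-2) = -1.9403.
u_2 = a_2 + 1.9403·e_1 = (1.0588, 1.9412, -0.5882).
‖u_2‖ = 2.2881, so e_2 = (0.4628, 0.8484, -0.2571).
e_1·a_3 = (-0.4851)·(-1) + 0.4851·4 + 0.7276·(-1) = 1.6977; e_2·a_3 = 0.4628·(-1) + 0.8484·4 + (-0.2571)·(-1) = 3.1879.
u_3 = a_3 − 1.6977·e_1 − 3.1879·e_2 = (-1.6517, 0.4719, -1.4157).
‖u_3‖ = 2.2260, so e_3 = (-0.7420, 0.2120, -0.6360).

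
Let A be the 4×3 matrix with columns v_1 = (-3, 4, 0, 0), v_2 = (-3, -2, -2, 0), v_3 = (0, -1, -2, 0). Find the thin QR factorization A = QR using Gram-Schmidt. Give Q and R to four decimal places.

v_1 = (-3, 4, 0, 0); ‖v_1‖ = 5.0000, so q_1 = (-0.6000, 0.8000, 0.0000, 0.0000).
q_1·v_2 = (-0.6000)·(-3) + 0.8000·(-2) + 0.0000·(-2) + 0.0000·0 = 0.2000.
u_2 = v_2 − 0.2000·q_1 = (-2.8800, -2.1600, -2.0000, 0.0000).
‖u_2‖ = 4.1183, so q_2 = (-0.6993, -0.5245, -0.4856, 0.0000).
q_1·v_3 = (-0.6000)·0 + 0.8000·(-1) + 0.0000·(-2) + 0.0000·0 = -0.8000; q_2·v_3 = (-0.6993)·0 + (-0.5245)·(-1) + (-0.4856)·(-2) + 0.0000·0 = 1.4958.
u_3 = v_3 + 0.8000·q_1 − 1.4958·q_2 = (0.5660, 0.4245, -1.2736, 0.0000).
‖u_3‖ = 1.4569, so q_3 = (0.3885, 0.2914, -0.8742, 0.0000).

Q = [[-0.6000, -0.6993, 0.3885], [0.8000, -0.5245, 0.2914], [0.0000, -0.4856, -0.8742], [0.0000, 0.0000, 0.0000]], R = [[5.0000, 0.2000, -0.8000], [0.0000, 4.1183, 1.4958], [0.0000, 0.0000, 1.4569]]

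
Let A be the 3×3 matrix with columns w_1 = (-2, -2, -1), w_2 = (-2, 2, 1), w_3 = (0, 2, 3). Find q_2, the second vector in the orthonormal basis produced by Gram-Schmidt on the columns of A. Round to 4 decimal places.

w_1 = (-2, -2, -1); ‖w_1‖ = 3.0000, so q_1 = (-0.6667, -0.6667, -0.3333).
q_1·w_2 = (-0.6667)·(-2) + (-0.6667)·2 + (-0.3333)·1 = -0.3333.
u_2 = w_2 + 0.3333·q_1 = (-2.2222, 1.7778, 0.8889).
‖u_2‖ = 2.9814, so q_2 = (-0.7454, 0.5963, 0.2981).

q_2 = (-0.7454, 0.5963, 0.2981)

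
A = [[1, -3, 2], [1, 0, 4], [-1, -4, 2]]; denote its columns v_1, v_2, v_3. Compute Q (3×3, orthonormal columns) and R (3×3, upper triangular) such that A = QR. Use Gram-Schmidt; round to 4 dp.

Q = [[0.5774, -0.6712, -0.4650], [0.5774, -0.0671, 0.8137], [-0.5774, -0.7383, 0.3487]], R = [[1.7321, 0.5774, 2.3094], [0.0000, 4.9666, -3.0873], [0.0000, 0.0000, 3.0224]]

v_1 = (1, 1, -1); ‖v_1‖ = 1.7321, so e_1 = (0.5774, 0.5774, -0.5774).
e_1·v_2 = 0.5774·(-3) + 0.5774·0 + (-0.5774)·(-4) = 0.5774.
u_2 = v_2 − 0.5774·e_1 = (-3.3333, -0.3333, -3.6667).
‖u_2‖ = 4.9666, so e_2 = (-0.6712, -0.0671, -0.7383).
e_1·v_3 = 0.5774·2 + 0.5774·4 + (-0.5774)·2 = 2.3094; e_2·v_3 = (-0.6712)·2 + (-0.0671)·4 + (-0.7383)·2 = -3.0873.
u_3 = v_3 − 2.3094·e_1 + 3.0873·e_2 = (-1.4054, 2.4595, 1.0541).
‖u_3‖ = 3.0224, so e_3 = (-0.4650, 0.8137, 0.3487).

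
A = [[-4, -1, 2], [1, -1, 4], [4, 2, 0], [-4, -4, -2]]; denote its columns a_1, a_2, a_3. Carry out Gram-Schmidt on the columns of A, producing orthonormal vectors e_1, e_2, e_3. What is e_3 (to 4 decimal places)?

e_3 = (0.4853, 0.7963, -0.0683, -0.3546)

a_1 = (-4, 1, 4, -4); ‖a_1‖ = 7.0000, so e_1 = (-0.5714, 0.1429, 0.5714, -0.5714).
e_1·a_2 = (-0.5714)·(-1) + 0.1429·(-1) + 0.5714·2 + (-0.5714)·(-4) = 3.8571.
u_2 = a_2 − 3.8571·e_1 = (1.2041, -1.5510, -0.2041, -1.7959).
‖u_2‖ = 2.6688, so e_2 = (0.4512, -0.5812, -0.0765, -0.6729).
e_1·a_3 = (-0.5714)·2 + 0.1429·4 + 0.5714·0 + (-0.5714)·(-2) = 0.5714; e_2·a_3 = 0.4512·2 + (-0.5812)·4 + (-0.0765)·0 + (-0.6729)·(-2) = -0.0765.
u_3 = a_3 − 0.5714·e_1 + 0.0765·e_2 = (2.3610, 3.8739, -0.3324, -1.7249).
‖u_3‖ = 4.8649, so e_3 = (0.4853, 0.7963, -0.0683, -0.3546).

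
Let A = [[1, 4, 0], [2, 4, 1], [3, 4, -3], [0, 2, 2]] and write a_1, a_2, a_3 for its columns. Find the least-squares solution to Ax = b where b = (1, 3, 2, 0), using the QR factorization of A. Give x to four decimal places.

a_1 = (1, 2, 3, 0); ‖a_1‖ = 3.7417, so q_1 = (0.2673, 0.5345, 0.8018, 0.0000).
q_1·a_2 = 0.2673·4 + 0.5345·4 + 0.8018·4 + 0.0000·2 = 6.4143.
u_2 = a_2 − 6.4143·q_1 = (2.2857, 0.5714, -1.1429, 2.0000).
‖u_2‖ = 3.2950, so q_2 = (0.6937, 0.1734, -0.3468, 0.6070).
q_1·a_3 = 0.2673·0 + 0.5345·1 + 0.8018·(-3) + 0.0000·2 = -1.8708; q_2·a_3 = 0.6937·0 + 0.1734·1 + (-0.3468)·(-3) + 0.6070·2 = 2.4279.
u_3 = a_3 + 1.8708·q_1 − 2.4279·q_2 = (-1.1842, 1.5789, -0.6579, 0.5263).
‖u_3‖ = 2.1460, so q_3 = (-0.5518, 0.7358, -0.3066, 0.2453).
Qᵀb = (3.4744, 0.5203, 1.0423).
Back-substitute: x_3 = 1.0423/2.1460 = 0.4857.
x_2 = (0.5203 − 2.4279·0.4857)/3.2950 = -0.2000.
x_1 = (3.4744 − 6.4143·(-0.2000) + 1.8708·0.4857)/3.7417 = 1.5143.

x = (1.5143, -0.2000, 0.4857)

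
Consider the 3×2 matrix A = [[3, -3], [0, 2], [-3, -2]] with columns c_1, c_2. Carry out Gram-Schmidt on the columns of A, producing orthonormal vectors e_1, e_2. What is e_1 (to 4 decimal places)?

e_1 = (0.7071, 0.0000, -0.7071)

c_1 = (3, 0, -3); ‖c_1‖ = 4.2426, so e_1 = (0.7071, 0.0000, -0.7071).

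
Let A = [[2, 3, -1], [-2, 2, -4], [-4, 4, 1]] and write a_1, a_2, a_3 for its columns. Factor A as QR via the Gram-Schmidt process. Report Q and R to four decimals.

a_1 = (2, -2, -4); ‖a_1‖ = 4.8990, so q_1 = (0.4082, -0.4082, -0.8165).
q_1·a_2 = 0.4082·3 + (-0.4082)·2 + (-0.8165)·4 = -2.8577.
u_2 = a_2 + 2.8577·q_1 = (4.1667, 0.8333, 1.6667).
‖u_2‖ = 4.5644, so q_2 = (0.9129, 0.1826, 0.3651).
q_1·a_3 = 0.4082·(-1) + (-0.4082)·(-4) + (-0.8165)·1 = 0.4082; q_2·a_3 = 0.9129·(-1) + 0.1826·(-4) + 0.3651·1 = -1.2780.
u_3 = a_3 − 0.4082·q_1 + 1.2780·q_2 = (0.0000, -3.6000, 1.8000).
‖u_3‖ = 4.0249, so q_3 = (0.0000, -0.8944, 0.4472).

Q = [[0.4082, 0.9129, 0.0000], [-0.4082, 0.1826, -0.8944], [-0.8165, 0.3651, 0.4472]], R = [[4.8990, -2.8577, 0.4082], [0.0000, 4.5644, -1.2780], [0.0000, 0.0000, 4.0249]]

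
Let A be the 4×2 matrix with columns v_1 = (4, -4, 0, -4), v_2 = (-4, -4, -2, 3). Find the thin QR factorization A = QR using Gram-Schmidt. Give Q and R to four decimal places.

v_1 = (4, -4, 0, -4); ‖v_1‖ = 6.9282, so q_1 = (0.5774, -0.5774, 0.0000, -0.5774).
q_1·v_2 = 0.5774·(-4) + (-0.5774)·(-4) + 0.0000·(-2) + (-0.5774)·3 = -1.7321.
u_2 = v_2 + 1.7321·q_1 = (-3.0000, -5.0000, -2.0000, 2.0000).
‖u_2‖ = 6.4807, so q_2 = (-0.4629, -0.7715, -0.3086, 0.3086).

Q = [[0.5774, -0.4629], [-0.5774, -0.7715], [0.0000, -0.3086], [-0.5774, 0.3086]], R = [[6.9282, -1.7321], [0.0000, 6.4807]]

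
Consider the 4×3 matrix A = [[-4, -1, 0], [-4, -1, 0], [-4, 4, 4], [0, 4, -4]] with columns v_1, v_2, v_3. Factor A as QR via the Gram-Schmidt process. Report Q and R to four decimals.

v_1 = (-4, -4, -4, 0); ‖v_1‖ = 6.9282, so q_1 = (-0.5774, -0.5774, -0.5774, 0.0000).
q_1·v_2 = (-0.5774)·(-1) + (-0.5774)·(-1) + (-0.5774)·4 + 0.0000·4 = -1.1547.
u_2 = v_2 + 1.1547·q_1 = (-1.6667, -1.6667, 3.3333, 4.0000).
‖u_2‖ = 5.7155, so q_2 = (-0.2916, -0.2916, 0.5832, 0.6999).
q_1·v_3 = (-0.5774)·0 + (-0.5774)·0 + (-0.5774)·4 + 0.0000·(-4) = -2.3094; q_2·v_3 = (-0.2916)·0 + (-0.2916)·0 + 0.5832·4 + 0.6999·(-4) = -0.4666.
u_3 = v_3 + 2.3094·q_1 + 0.4666·q_2 = (-1.4694, -1.4694, 2.9388, -3.6735).
‖u_3‖ = 5.1429, so q_3 = (-0.2857, -0.2857, 0.5714, -0.7143).

Q = [[-0.5774, -0.2916, -0.2857], [-0.5774, -0.2916, -0.2857], [-0.5774, 0.5832, 0.5714], [0.0000, 0.6999, -0.7143]], R = [[6.9282, -1.1547, -2.3094], [0.0000, 5.7155, -0.4666], [0.0000, 0.0000, 5.1429]]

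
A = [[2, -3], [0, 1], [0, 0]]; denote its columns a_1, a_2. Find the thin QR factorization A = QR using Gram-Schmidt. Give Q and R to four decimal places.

a_1 = (2, 0, 0); ‖a_1‖ = 2.0000, so q_1 = (1.0000, 0.0000, 0.0000).
q_1·a_2 = 1.0000·(-3) + 0.0000·1 + 0.0000·0 = -3.0000.
u_2 = a_2 + 3.0000·q_1 = (0.0000, 1.0000, 0.0000).
‖u_2‖ = 1.0000, so q_2 = (0.0000, 1.0000, 0.0000).

Q = [[1.0000, 0.0000], [0.0000, 1.0000], [0.0000, 0.0000]], R = [[2.0000, -3.0000], [0.0000, 1.0000]]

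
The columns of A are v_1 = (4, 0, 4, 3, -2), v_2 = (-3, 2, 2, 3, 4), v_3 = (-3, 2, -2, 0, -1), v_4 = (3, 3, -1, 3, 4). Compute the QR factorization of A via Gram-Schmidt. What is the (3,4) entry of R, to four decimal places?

r_{34} = -1.0122

v_1 = (4, 0, 4, 3, -2); ‖v_1‖ = 6.7082, so e_1 = (0.5963, 0.0000, 0.5963, 0.4472, -0.2981).
e_1·v_2 = 0.5963·(-3) + 0.0000·2 + 0.5963·2 + 0.4472·3 + (-0.2981)·4 = -0.4472.
u_2 = v_2 + 0.4472·e_1 = (-2.7333, 2.0000, 2.2667, 3.2000, 3.8667).
‖u_2‖ = 6.4653, so e_2 = (-0.4228, 0.3093, 0.3506, 0.4950, 0.5981).
e_1·v_3 = 0.5963·(-3) + 0.0000·2 + 0.5963·(-2) + 0.4472·0 + (-0.2981)·(-1) = -2.6833; e_2·v_3 = (-0.4228)·(-3) + 0.3093·2 + 0.3506·(-2) + 0.4950·0 + 0.5981·(-1) = 0.5878.
u_3 = v_3 + 2.6833·e_1 − 0.5878·e_2 = (-1.1515, 1.8182, -0.6061, 0.9091, -2.1515).
‖u_3‖ = 3.2333, so e_3 = (-0.3561, 0.5623, -0.1874, 0.2812, -0.6654).
r_{34} = e_3·v_4 = -1.0122.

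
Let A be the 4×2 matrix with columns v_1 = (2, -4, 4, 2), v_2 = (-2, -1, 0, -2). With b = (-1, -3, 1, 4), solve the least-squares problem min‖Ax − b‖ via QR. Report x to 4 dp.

x = (0.5407, -0.0930)

v_1 = (2, -4, 4, 2); ‖v_1‖ = 6.3246, so e_1 = (0.3162, -0.6325, 0.6325, 0.3162).
e_1·v_2 = 0.3162·(-2) + (-0.6325)·(-1) + 0.6325·0 + 0.3162·(-2) = -0.6325.
u_2 = v_2 + 0.6325·e_1 = (-1.8000, -1.4000, 0.4000, -1.8000).
‖u_2‖ = 2.9326, so e_2 = (-0.6138, -0.4774, 0.1364, -0.6138).
Qᵀb = (3.4785, -0.2728).
Back-substitute: x_2 = -0.2728/2.9326 = -0.0930.
x_1 = (3.4785 + 0.6325·(-0.0930))/6.3246 = 0.5407.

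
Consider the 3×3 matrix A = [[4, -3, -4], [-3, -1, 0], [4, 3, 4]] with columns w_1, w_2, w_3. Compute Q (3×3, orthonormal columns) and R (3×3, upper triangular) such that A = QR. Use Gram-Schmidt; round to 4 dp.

w_1 = (4, -3, 4); ‖w_1‖ = 6.4031, so q_1 = (0.6247, -0.4685, 0.6247).
q_1·w_2 = 0.6247·(-3) + (-0.4685)·(-1) + 0.6247·3 = 0.4685.
u_2 = w_2 − 0.4685·q_1 = (-3.2927, -0.7805, 2.7073).
‖u_2‖ = 4.3336, so q_2 = (-0.7598, -0.1801, 0.6247).
q_1·w_3 = 0.6247·(-4) + (-0.4685)·0 + 0.6247·4 = 0.0000; q_2·w_3 = (-0.7598)·(-4) + (-0.1801)·0 + 0.6247·4 = 5.5381.
u_3 = w_3 + 0.0000·q_1 − 5.5381·q_2 = (0.2078, 0.9974, 0.5403).
‖u_3‖ = 1.1532, so q_3 = (0.1802, 0.8649, 0.4685).

Q = [[0.6247, -0.7598, 0.1802], [-0.4685, -0.1801, 0.8649], [0.6247, 0.6247, 0.4685]], R = [[6.4031, 0.4685, 0.0000], [0.0000, 4.3336, 5.5381], [0.0000, 0.0000, 1.1532]]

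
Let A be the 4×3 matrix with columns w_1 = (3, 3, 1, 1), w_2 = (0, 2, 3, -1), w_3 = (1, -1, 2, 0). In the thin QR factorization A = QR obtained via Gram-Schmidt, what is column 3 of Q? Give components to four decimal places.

w_1 = (3, 3, 1, 1); ‖w_1‖ = 4.4721, so q_1 = (0.6708, 0.6708, 0.2236, 0.2236).
q_1·w_2 = 0.6708·0 + 0.6708·2 + 0.2236·3 + 0.2236·(-1) = 1.7889.
u_2 = w_2 − 1.7889·q_1 = (-1.2000, 0.8000, 2.6000, -1.4000).
‖u_2‖ = 3.2863, so q_2 = (-0.3651, 0.2434, 0.7912, -0.4260).
q_1·w_3 = 0.6708·1 + 0.6708·(-1) + 0.2236·2 + 0.2236·0 = 0.4472; q_2·w_3 = (-0.3651)·1 + 0.2434·(-1) + 0.7912·2 + (-0.4260)·0 = 0.9737.
u_3 = w_3 − 0.4472·q_1 − 0.9737·q_2 = (1.0556, -1.5370, 1.1296, 0.3148).
‖u_3‖ = 2.2027, so q_3 = (0.4792, -0.6978, 0.5128, 0.1429).

q_3 = (0.4792, -0.6978, 0.5128, 0.1429)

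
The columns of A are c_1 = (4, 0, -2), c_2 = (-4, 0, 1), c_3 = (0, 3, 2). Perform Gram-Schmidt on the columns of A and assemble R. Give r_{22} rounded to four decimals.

r_{22} = 0.8944

c_1 = (4, 0, -2); ‖c_1‖ = 4.4721, so e_1 = (0.8944, 0.0000, -0.4472).
e_1·c_2 = 0.8944·(-4) + 0.0000·0 + (-0.4472)·1 = -4.0249.
u_2 = c_2 + 4.0249·e_1 = (-0.4000, 0.0000, -0.8000).
r_{22} = ‖u_2‖ = 0.8944.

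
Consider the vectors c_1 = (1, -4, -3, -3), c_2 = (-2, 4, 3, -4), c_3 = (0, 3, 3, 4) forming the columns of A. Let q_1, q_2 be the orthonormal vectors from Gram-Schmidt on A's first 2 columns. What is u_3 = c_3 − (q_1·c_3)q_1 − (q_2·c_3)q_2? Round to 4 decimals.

u_3 = (0.5704, -0.2296, 0.5778, -0.0815)

q_1 = c_1/‖c_1‖ = (1, -4, -3, -3)/5.9161 = (0.1690, -0.6761, -0.5071, -0.5071).
r_{12} = q_1·c_2 = -2.5355.
u_2 = c_2 + 2.5355·q_1 = (-1.5714, 2.2857, 1.7143, -5.2857).
‖u_2‖ = 6.2106, so q_2 = (-0.2530, 0.3680, 0.2760, -0.8511).
r_{13} = q_1·c_3 = -5.5780; r_{23} = q_2·c_3 = -1.4721.
u_3 = c_3 + 5.5780·q_1 + 1.4721·q_2 = (0.5704, -0.2296, 0.5778, -0.0815).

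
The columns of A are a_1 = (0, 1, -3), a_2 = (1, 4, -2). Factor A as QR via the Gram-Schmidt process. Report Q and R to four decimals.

a_1 = (0, 1, -3); ‖a_1‖ = 3.1623, so q_1 = (0.0000, 0.3162, -0.9487).
q_1·a_2 = 0.0000·1 + 0.3162·4 + (-0.9487)·(-2) = 3.1623.
u_2 = a_2 − 3.1623·q_1 = (1.0000, 3.0000, 1.0000).
‖u_2‖ = 3.3166, so q_2 = (0.3015, 0.9045, 0.3015).

Q = [[0.0000, 0.3015], [0.3162, 0.9045], [-0.9487, 0.3015]], R = [[3.1623, 3.1623], [0.0000, 3.3166]]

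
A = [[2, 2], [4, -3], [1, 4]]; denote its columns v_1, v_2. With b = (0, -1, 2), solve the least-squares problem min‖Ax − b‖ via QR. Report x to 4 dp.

v_1 = (2, 4, 1); ‖v_1‖ = 4.5826, so q_1 = (0.4364, 0.8729, 0.2182).
q_1·v_2 = 0.4364·2 + 0.8729·(-3) + 0.2182·4 = -0.8729.
u_2 = v_2 + 0.8729·q_1 = (2.3810, -2.2381, 4.1905).
‖u_2‖ = 5.3140, so q_2 = (0.4481, -0.4212, 0.7886).
Qᵀb = (-0.4364, 1.9983).
Back-substitute: x_2 = 1.9983/5.3140 = 0.3761.
x_1 = (-0.4364 + 0.8729·0.3761)/4.5826 = -0.0236.

x = (-0.0236, 0.3761)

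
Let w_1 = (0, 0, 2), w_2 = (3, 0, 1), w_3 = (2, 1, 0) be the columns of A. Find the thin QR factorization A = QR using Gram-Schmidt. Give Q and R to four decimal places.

Q = [[0.0000, 1.0000, 0.0000], [0.0000, 0.0000, 1.0000], [1.0000, 0.0000, 0.0000]], R = [[2.0000, 1.0000, 0.0000], [0.0000, 3.0000, 2.0000], [0.0000, 0.0000, 1.0000]]

w_1 = (0, 0, 2); ‖w_1‖ = 2.0000, so q_1 = (0.0000, 0.0000, 1.0000).
q_1·w_2 = 0.0000·3 + 0.0000·0 + 1.0000·1 = 1.0000.
u_2 = w_2 − 1.0000·q_1 = (3.0000, 0.0000, 0.0000).
‖u_2‖ = 3.0000, so q_2 = (1.0000, 0.0000, 0.0000).
q_1·w_3 = 0.0000·2 + 0.0000·1 + 1.0000·0 = 0.0000; q_2·w_3 = 1.0000·2 + 0.0000·1 + 0.0000·0 = 2.0000.
u_3 = w_3 + 0.0000·q_1 − 2.0000·q_2 = (0.0000, 1.0000, 0.0000).
‖u_3‖ = 1.0000, so q_3 = (0.0000, 1.0000, 0.0000).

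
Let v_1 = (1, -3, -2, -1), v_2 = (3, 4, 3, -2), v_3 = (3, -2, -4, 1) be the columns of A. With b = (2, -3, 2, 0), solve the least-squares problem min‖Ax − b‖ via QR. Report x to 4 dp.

v_1 = (1, -3, -2, -1); ‖v_1‖ = 3.8730, so q_1 = (0.2582, -0.7746, -0.5164, -0.2582).
q_1·v_2 = 0.2582·3 + (-0.7746)·4 + (-0.5164)·3 + (-0.2582)·(-2) = -3.3566.
u_2 = v_2 + 3.3566·q_1 = (3.8667, 1.4000, 1.2667, -2.8667).
‖u_2‖ = 5.1704, so q_2 = (0.7478, 0.2708, 0.2450, -0.5544).
q_1·v_3 = 0.2582·3 + (-0.7746)·(-2) + (-0.5164)·(-4) + (-0.2582)·1 = 4.1312; q_2·v_3 = 0.7478·3 + 0.2708·(-2) + 0.2450·(-4) + (-0.5544)·1 = 0.1676.
u_3 = v_3 − 4.1312·q_1 − 0.1676·q_2 = (1.8080, 1.1546, -1.9077, 2.1596).
‖u_3‖ = 3.5924, so q_3 = (0.5033, 0.3214, -0.5310, 0.6012).
Qᵀb = (1.8074, 1.1733, -1.0198).
Back-substitute: x_3 = -1.0198/3.5924 = -0.2839.
x_2 = (1.1733 − 0.1676·(-0.2839))/5.1704 = 0.2361.
x_1 = (1.8074 + 3.3566·0.2361 − 4.1312·(-0.2839))/3.8730 = 0.9741.

x = (0.9741, 0.2361, -0.2839)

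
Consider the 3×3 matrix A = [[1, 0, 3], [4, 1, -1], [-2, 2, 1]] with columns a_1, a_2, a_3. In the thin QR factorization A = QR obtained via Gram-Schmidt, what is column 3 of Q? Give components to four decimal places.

a_1 = (1, 4, -2); ‖a_1‖ = 4.5826, so e_1 = (0.2182, 0.8729, -0.4364).
e_1·a_2 = 0.2182·0 + 0.8729·1 + (-0.4364)·2 = 0.0000.
u_2 = a_2 + 0.0000·e_1 = (0.0000, 1.0000, 2.0000).
‖u_2‖ = 2.2361, so e_2 = (0.0000, 0.4472, 0.8944).
e_1·a_3 = 0.2182·3 + 0.8729·(-1) + (-0.4364)·1 = -0.6547; e_2·a_3 = 0.0000·3 + 0.4472·(-1) + 0.8944·1 = 0.4472.
u_3 = a_3 + 0.6547·e_1 − 0.4472·e_2 = (3.1429, -0.6286, 0.3143).
‖u_3‖ = 3.2205, so e_3 = (0.9759, -0.1952, 0.0976).

e_3 = (0.9759, -0.1952, 0.0976)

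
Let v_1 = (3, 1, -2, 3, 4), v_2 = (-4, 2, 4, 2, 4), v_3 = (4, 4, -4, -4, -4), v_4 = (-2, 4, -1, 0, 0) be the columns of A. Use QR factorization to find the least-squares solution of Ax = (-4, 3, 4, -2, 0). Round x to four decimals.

v_1 = (3, 1, -2, 3, 4); ‖v_1‖ = 6.2450, so e_1 = (0.4804, 0.1601, -0.3203, 0.4804, 0.6405).
e_1·v_2 = 0.4804·(-4) + 0.1601·2 + (-0.3203)·4 + 0.4804·2 + 0.6405·4 = 0.6405.
u_2 = v_2 − 0.6405·e_1 = (-4.3077, 1.8974, 4.2051, 1.6923, 3.5897).
‖u_2‖ = 7.4559, so e_2 = (-0.5778, 0.2545, 0.5640, 0.2270, 0.4815).
e_1·v_3 = 0.4804·4 + 0.1601·4 + (-0.3203)·(-4) + 0.4804·(-4) + 0.6405·(-4) = -0.6405; e_2·v_3 = (-0.5778)·4 + 0.2545·4 + 0.5640·(-4) + 0.2270·(-4) + 0.4815·(-4) = -6.3829.
u_3 = v_3 + 0.6405·e_1 + 6.3829·e_2 = (0.6199, 5.7269, -0.6052, -2.2435, -0.5166).
‖u_3‖ = 6.2329, so e_3 = (0.0995, 0.9188, -0.0971, -0.3600, -0.0829).
e_1·v_4 = 0.4804·(-2) + 0.1601·4 + (-0.3203)·(-1) + 0.4804·0 + 0.6405·0 = 0.0000; e_2·v_4 = (-0.5778)·(-2) + 0.2545·4 + 0.5640·(-1) + 0.2270·0 + 0.4815·0 = 1.6095; e_3·v_4 = 0.0995·(-2) + 0.9188·4 + (-0.0971)·(-1) + (-0.3600)·0 + (-0.0829)·0 = 3.5735.
u_4 = v_4 − 0.0000·e_1 − 1.6095·e_2 − 3.5735·e_3 = (-1.4255, 0.3070, -1.5608, 0.9210, -0.4787).
‖u_4‖ = 2.3748, so e_4 = (-0.6003, 0.1293, -0.6572, 0.3878, -0.2016).
Qᵀb = (-3.6829, 4.8766, 2.6902, -0.6156).
Back-substitute: x_4 = -0.6156/2.3748 = -0.2592.
x_3 = (2.6902 − 3.5735·(-0.2592))/6.2329 = 0.5802.
x_2 = (4.8766 + 6.3829·0.5802 − 1.6095·(-0.2592))/7.4559 = 1.2068.
x_1 = (-3.6829 − 0.6405·1.2068 + 0.6405·0.5802 − 0.0000·(-0.2592))/6.2450 = -0.6540.

x = (-0.6540, 1.2068, 0.5802, -0.2592)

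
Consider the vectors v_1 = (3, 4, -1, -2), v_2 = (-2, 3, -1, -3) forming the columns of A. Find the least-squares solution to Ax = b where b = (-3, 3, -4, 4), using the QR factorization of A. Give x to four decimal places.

v_1 = (3, 4, -1, -2); ‖v_1‖ = 5.4772, so q_1 = (0.5477, 0.7303, -0.1826, -0.3651).
q_1·v_2 = 0.5477·(-2) + 0.7303·3 + (-0.1826)·(-1) + (-0.3651)·(-3) = 2.3735.
u_2 = v_2 − 2.3735·q_1 = (-3.3000, 1.2667, -0.5667, -2.1333).
‖u_2‖ = 4.1673, so q_2 = (-0.7919, 0.3040, -0.1360, -0.5119).
Qᵀb = (-0.1826, 1.7837).
Back-substitute: x_2 = 1.7837/4.1673 = 0.4280.
x_1 = (-0.1826 − 2.3735·0.4280)/5.4772 = -0.2188.

x = (-0.2188, 0.4280)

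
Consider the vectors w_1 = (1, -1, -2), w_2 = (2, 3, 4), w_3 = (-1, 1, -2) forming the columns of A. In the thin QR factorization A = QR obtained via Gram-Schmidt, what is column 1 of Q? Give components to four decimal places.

q_1 = (0.4082, -0.4082, -0.8165)

w_1 = (1, -1, -2); ‖w_1‖ = 2.4495, so q_1 = (0.4082, -0.4082, -0.8165).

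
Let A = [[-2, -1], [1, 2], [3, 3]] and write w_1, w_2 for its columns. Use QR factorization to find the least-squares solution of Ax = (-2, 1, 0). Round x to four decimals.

w_1 = (-2, 1, 3); ‖w_1‖ = 3.7417, so e_1 = (-0.5345, 0.2673, 0.8018).
e_1·w_2 = (-0.5345)·(-1) + 0.2673·2 + 0.8018·3 = 3.4744.
u_2 = w_2 − 3.4744·e_1 = (0.8571, 1.0714, 0.2143).
‖u_2‖ = 1.3887, so e_2 = (0.6172, 0.7715, 0.1543).
Qᵀb = (1.3363, -0.4629).
Back-substitute: x_2 = -0.4629/1.3887 = -0.3333.
x_1 = (1.3363 − 3.4744·(-0.3333))/3.7417 = 0.6667.

x = (0.6667, -0.3333)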